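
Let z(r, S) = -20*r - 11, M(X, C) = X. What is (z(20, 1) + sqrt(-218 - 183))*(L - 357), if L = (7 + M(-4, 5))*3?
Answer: 143028 - 348*I*sqrt(401) ≈ 1.4303e+5 - 6968.7*I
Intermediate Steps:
z(r, S) = -11 - 20*r
L = 9 (L = (7 - 4)*3 = 3*3 = 9)
(z(20, 1) + sqrt(-218 - 183))*(L - 357) = ((-11 - 20*20) + sqrt(-218 - 183))*(9 - 357) = ((-11 - 400) + sqrt(-401))*(-348) = (-411 + I*sqrt(401))*(-348) = 143028 - 348*I*sqrt(401)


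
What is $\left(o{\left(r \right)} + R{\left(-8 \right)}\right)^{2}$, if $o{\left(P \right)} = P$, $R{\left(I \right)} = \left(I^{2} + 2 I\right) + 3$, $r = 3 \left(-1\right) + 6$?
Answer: $2916$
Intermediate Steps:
$r = 3$ ($r = -3 + 6 = 3$)
$R{\left(I \right)} = 3 + I^{2} + 2 I$
$\left(o{\left(r \right)} + R{\left(-8 \right)}\right)^{2} = \left(3 + \left(3 + \left(-8\right)^{2} + 2 \left(-8\right)\right)\right)^{2} = \left(3 + \left(3 + 64 - 16\right)\right)^{2} = \left(3 + 51\right)^{2} = 54^{2} = 2916$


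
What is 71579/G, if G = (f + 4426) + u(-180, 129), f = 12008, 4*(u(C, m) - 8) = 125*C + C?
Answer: 71579/10772 ≈ 6.6449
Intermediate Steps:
u(C, m) = 8 + 63*C/2 (u(C, m) = 8 + (125*C + C)/4 = 8 + (126*C)/4 = 8 + 63*C/2)
G = 10772 (G = (12008 + 4426) + (8 + (63/2)*(-180)) = 16434 + (8 - 5670) = 16434 - 5662 = 10772)
71579/G = 71579/10772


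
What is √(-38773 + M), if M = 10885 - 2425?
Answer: I*√30313 ≈ 174.11*I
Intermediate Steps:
M = 8460
√(-38773 + M) = √(-38773 + 8460) = √(-30313) = I*√30313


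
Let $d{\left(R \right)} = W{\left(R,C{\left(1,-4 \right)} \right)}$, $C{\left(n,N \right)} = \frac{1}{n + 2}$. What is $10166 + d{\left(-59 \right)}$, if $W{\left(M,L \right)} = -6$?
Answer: $10160$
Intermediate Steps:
$C{\left(n,N \right)} = \frac{1}{2 + n}$
$d{\left(R \right)} = -6$
$10166 + d{\left(-59 \right)} = 10166 - 6 = 10160$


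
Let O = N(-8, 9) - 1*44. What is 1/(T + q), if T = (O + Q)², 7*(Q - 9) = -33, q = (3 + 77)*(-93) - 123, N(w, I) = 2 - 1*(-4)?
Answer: -49/314891 ≈ -0.00015561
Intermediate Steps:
N(w, I) = 6 (N(w, I) = 2 + 4 = 6)
q = -7563 (q = 80*(-93) - 123 = -7440 - 123 = -7563)
O = -38 (O = 6 - 1*44 = 6 - 44 = -38)
Q = 30/7 (Q = 9 + (⅐)*(-33) = 9 - 33/7 = 30/7 ≈ 4.2857)
T = 55696/49 (T = (-38 + 30/7)² = (-236/7)² = 55696/49 ≈ 1136.7)
1/(T + q) = 1/(55696/49 - 7563) = 1/(-314891/49) = -49/314891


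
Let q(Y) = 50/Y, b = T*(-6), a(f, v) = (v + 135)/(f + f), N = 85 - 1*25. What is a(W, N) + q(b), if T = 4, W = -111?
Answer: -1315/444 ≈ -2.9617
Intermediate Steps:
N = 60 (N = 85 - 25 = 60)
a(f, v) = (135 + v)/(2*f) (a(f, v) = (135 + v)/((2*f)) = (135 + v)*(1/(2*f)) = (135 + v)/(2*f))
b = -24 (b = 4*(-6) = -24)
a(W, N) + q(b) = (½)*(135 + 60)/(-111) + 50/(-24) = (½)*(-1/111)*195 + 50*(-1/24) = -65/74 - 25/12 = -1315/444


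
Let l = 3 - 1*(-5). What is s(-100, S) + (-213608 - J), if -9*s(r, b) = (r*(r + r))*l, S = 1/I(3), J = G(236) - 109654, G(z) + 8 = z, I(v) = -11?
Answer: -1097638/9 ≈ -1.2196e+5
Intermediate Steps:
G(z) = -8 + z
J = -109426 (J = (-8 + 236) - 109654 = 228 - 109654 = -109426)
l = 8 (l = 3 + 5 = 8)
S = -1/11 (S = 1/(-11) = -1/11 ≈ -0.090909)
s(r, b) = -16*r**2/9 (s(r, b) = -r*(r + r)*8/9 = -r*(2*r)*8/9 = -2*r**2*8/9 = -16*r**2/9)
s(-100, S) + (-213608 - J) = -16/9*(-100)**2 + (-213608 - 1*(-109426)) = -16/9*10000 + (-213608 + 109426) = -160000/9 - 104182 = -1097638/9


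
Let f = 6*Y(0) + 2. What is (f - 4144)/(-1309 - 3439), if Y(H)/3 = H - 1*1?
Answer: 1040/1187 ≈ 0.87616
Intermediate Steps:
Y(H) = -3 + 3*H (Y(H) = 3*(H - 1*1) = 3*(H - 1) = 3*(-1 + H) = -3 + 3*H)
f = -16 (f = 6*(-3 + 3*0) + 2 = 6*(-3 + 0) + 2 = 6*(-3) + 2 = -18 + 2 = -16)
(f - 4144)/(-1309 - 3439) = (-16 - 4144)/(-1309 - 3439) = -4160/(-4748) = -4160*(-1/4748) = 1040/1187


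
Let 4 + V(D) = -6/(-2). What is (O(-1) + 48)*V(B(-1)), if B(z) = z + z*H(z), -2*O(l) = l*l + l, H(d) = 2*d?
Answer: -48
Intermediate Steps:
O(l) = -l/2 - l²/2 (O(l) = -(l*l + l)/2 = -(l² + l)/2 = -(l + l²)/2 = -l/2 - l²/2)
B(z) = z + 2*z² (B(z) = z + z*(2*z) = z + 2*z²)
V(D) = -1 (V(D) = -4 - 6/(-2) = -4 - 6*(-½) = -4 + 3 = -1)
(O(-1) + 48)*V(B(-1)) = (-½*(-1)*(1 - 1) + 48)*(-1) = (-½*(-1)*0 + 48)*(-1) = (0 + 48)*(-1) = 48*(-1) = -48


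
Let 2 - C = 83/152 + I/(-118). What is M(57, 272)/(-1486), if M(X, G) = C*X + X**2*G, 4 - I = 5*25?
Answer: -417131145/701392 ≈ -594.72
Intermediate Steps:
I = -121 (I = 4 - 5*25 = 4 - 1*125 = 4 - 125 = -121)
C = 3843/8968 (C = 2 - (83/152 - 121/(-118)) = 2 - (83*(1/152) - 121*(-1/118)) = 2 - (83/152 + 121/118) = 2 - 1*14093/8968 = 2 - 14093/8968 = 3843/8968 ≈ 0.42852)
M(X, G) = 3843*X/8968 + G*X**2 (M(X, G) = 3843*X/8968 + X**2*G = 3843*X/8968 + G*X**2)
M(57, 272)/(-1486) = ((1/8968)*57*(3843 + 8968*272*57))/(-1486) = ((1/8968)*57*(3843 + 139039872))*(-1/1486) = ((1/8968)*57*139043715)*(-1/1486) = (417131145/472)*(-1/1486) = -417131145/701392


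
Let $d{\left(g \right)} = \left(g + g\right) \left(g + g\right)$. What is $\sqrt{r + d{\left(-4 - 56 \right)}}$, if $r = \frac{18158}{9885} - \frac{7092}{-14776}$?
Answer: $\frac{\sqrt{19203460299831028830}}{36515190} \approx 120.01$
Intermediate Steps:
$d{\left(g \right)} = 4 g^{2}$ ($d{\left(g \right)} = 2 g 2 g = 4 g^{2}$)
$r = \frac{84601757}{36515190}$ ($r = 18158 \cdot \frac{1}{9885} - - \frac{1773}{3694} = \frac{18158}{9885} + \frac{1773}{3694} = \frac{84601757}{36515190} \approx 2.3169$)
$\sqrt{r + d{\left(-4 - 56 \right)}} = \sqrt{\frac{84601757}{36515190} + 4 \left(-4 - 56\right)^{2}} = \sqrt{\frac{84601757}{36515190} + 4 \left(-60\right)^{2}} = \sqrt{\frac{84601757}{36515190} + 4 \cdot 3600} = \sqrt{\frac{84601757}{36515190} + 14400} = \sqrt{\frac{525903337757}{36515190}} = \frac{\sqrt{19203460299831028830}}{36515190}$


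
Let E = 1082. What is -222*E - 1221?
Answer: -241425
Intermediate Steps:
-222*E - 1221 = -222*1082 - 1221 = -240204 - 1221 = -241425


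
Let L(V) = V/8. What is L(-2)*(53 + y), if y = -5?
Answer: -12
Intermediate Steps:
L(V) = V/8 (L(V) = V*(⅛) = V/8)
L(-2)*(53 + y) = ((⅛)*(-2))*(53 - 5) = -¼*48 = -12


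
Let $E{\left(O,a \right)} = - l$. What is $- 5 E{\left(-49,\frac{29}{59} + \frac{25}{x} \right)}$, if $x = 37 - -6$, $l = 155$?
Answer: $775$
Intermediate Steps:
$x = 43$ ($x = 37 + 6 = 43$)
$E{\left(O,a \right)} = -155$ ($E{\left(O,a \right)} = \left(-1\right) 155 = -155$)
$- 5 E{\left(-49,\frac{29}{59} + \frac{25}{x} \right)} = \left(-5\right) \left(-155\right) = 775$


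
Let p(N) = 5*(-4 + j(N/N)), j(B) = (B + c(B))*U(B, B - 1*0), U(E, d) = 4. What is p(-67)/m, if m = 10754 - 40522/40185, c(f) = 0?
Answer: 0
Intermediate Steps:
j(B) = 4*B (j(B) = (B + 0)*4 = B*4 = 4*B)
p(N) = 0 (p(N) = 5*(-4 + 4*(N/N)) = 5*(-4 + 4*1) = 5*(-4 + 4) = 5*0 = 0)
m = 432108968/40185 (m = 10754 - 40522/40185 = 432108968/40185 ≈ 10753.)
p(-67)/m = 0/(432108968/40185) = 0*(40185/432108968) = 0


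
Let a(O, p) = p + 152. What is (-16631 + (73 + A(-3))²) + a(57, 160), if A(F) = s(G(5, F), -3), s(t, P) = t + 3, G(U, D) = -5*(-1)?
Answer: -9758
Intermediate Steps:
a(O, p) = 152 + p
G(U, D) = 5
s(t, P) = 3 + t
A(F) = 8 (A(F) = 3 + 5 = 8)
(-16631 + (73 + A(-3))²) + a(57, 160) = (-16631 + (73 + 8)²) + (152 + 160) = (-16631 + 81²) + 312 = (-16631 + 6561) + 312 = -10070 + 312 = -9758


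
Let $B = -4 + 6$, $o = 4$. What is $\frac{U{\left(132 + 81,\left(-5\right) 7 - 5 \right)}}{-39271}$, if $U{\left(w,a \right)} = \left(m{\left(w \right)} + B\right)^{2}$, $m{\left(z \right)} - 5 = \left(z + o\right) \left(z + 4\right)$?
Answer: $- \frac{2218033216}{39271} \approx -56480.0$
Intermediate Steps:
$B = 2$
$m{\left(z \right)} = 5 + \left(4 + z\right)^{2}$ ($m{\left(z \right)} = 5 + \left(z + 4\right) \left(z + 4\right) = 5 + \left(4 + z\right) \left(4 + z\right) = 5 + \left(4 + z\right)^{2}$)
$U{\left(w,a \right)} = \left(23 + w^{2} + 8 w\right)^{2}$ ($U{\left(w,a \right)} = \left(\left(21 + w^{2} + 8 w\right) + 2\right)^{2} = \left(23 + w^{2} + 8 w\right)^{2}$)
$\frac{U{\left(132 + 81,\left(-5\right) 7 - 5 \right)}}{-39271} = \frac{\left(23 + \left(132 + 81\right)^{2} + 8 \left(132 + 81\right)\right)^{2}}{-39271} = \left(23 + 213^{2} + 8 \cdot 213\right)^{2} \left(- \frac{1}{39271}\right) = \left(23 + 45369 + 1704\right)^{2} \left(- \frac{1}{39271}\right) = 47096^{2} \left(- \frac{1}{39271}\right) = 2218033216 \left(- \frac{1}{39271}\right) = - \frac{2218033216}{39271}$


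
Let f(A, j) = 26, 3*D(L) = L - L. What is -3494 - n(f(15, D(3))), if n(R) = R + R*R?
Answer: -4196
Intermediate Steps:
D(L) = 0 (D(L) = (L - L)/3 = (⅓)*0 = 0)
n(R) = R + R²
-3494 - n(f(15, D(3))) = -3494 - 26*(1 + 26) = -3494 - 26*27 = -3494 - 1*702 = -3494 - 702 = -4196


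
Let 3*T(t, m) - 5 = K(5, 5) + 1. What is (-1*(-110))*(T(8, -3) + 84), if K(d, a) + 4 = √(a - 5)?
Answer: 27940/3 ≈ 9313.3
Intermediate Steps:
K(d, a) = -4 + √(-5 + a) (K(d, a) = -4 + √(a - 5) = -4 + √(-5 + a))
T(t, m) = ⅔ (T(t, m) = 5/3 + ((-4 + √(-5 + 5)) + 1)/3 = 5/3 + ((-4 + √0) + 1)/3 = 5/3 + ((-4 + 0) + 1)/3 = 5/3 + (-4 + 1)/3 = 5/3 + (⅓)*(-3) = 5/3 - 1 = ⅔)
(-1*(-110))*(T(8, -3) + 84) = (-1*(-110))*(⅔ + 84) = 110*(254/3) = 27940/3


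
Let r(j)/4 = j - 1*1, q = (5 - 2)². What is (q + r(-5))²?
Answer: 225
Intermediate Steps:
q = 9 (q = 3² = 9)
r(j) = -4 + 4*j (r(j) = 4*(j - 1*1) = 4*(j - 1) = 4*(-1 + j) = -4 + 4*j)
(q + r(-5))² = (9 + (-4 + 4*(-5)))² = (9 + (-4 - 20))² = (9 - 24)² = (-15)² = 225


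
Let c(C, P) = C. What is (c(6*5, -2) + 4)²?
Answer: 1156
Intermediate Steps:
(c(6*5, -2) + 4)² = (6*5 + 4)² = (30 + 4)² = 34² = 1156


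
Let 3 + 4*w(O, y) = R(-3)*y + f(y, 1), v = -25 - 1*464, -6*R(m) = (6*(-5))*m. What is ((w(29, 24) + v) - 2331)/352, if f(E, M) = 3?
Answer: -1455/176 ≈ -8.2670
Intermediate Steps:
R(m) = 5*m (R(m) = -6*(-5)*m/6 = -(-5)*m = 5*m)
v = -489 (v = -25 - 464 = -489)
w(O, y) = -15*y/4 (w(O, y) = -¾ + ((5*(-3))*y + 3)/4 = -¾ + (-15*y + 3)/4 = -¾ + (3 - 15*y)/4 = -¾ + (¾ - 15*y/4) = -15*y/4)
((w(29, 24) + v) - 2331)/352 = ((-15/4*24 - 489) - 2331)/352 = ((-90 - 489) - 2331)*(1/352) = (-579 - 2331)*(1/352) = -2910*1/352 = -1455/176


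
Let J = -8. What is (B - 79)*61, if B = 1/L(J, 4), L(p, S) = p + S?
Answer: -19337/4 ≈ -4834.3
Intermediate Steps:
L(p, S) = S + p
B = -¼ (B = 1/(4 - 8) = 1/(-4) = -¼ ≈ -0.25000)
(B - 79)*61 = (-¼ - 79)*61 = -317/4*61 = -19337/4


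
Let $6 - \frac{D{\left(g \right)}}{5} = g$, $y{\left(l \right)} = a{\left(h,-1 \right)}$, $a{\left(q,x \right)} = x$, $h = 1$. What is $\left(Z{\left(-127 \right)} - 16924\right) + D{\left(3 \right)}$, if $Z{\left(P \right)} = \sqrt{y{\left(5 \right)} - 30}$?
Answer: $-16909 + i \sqrt{31} \approx -16909.0 + 5.5678 i$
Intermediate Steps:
$y{\left(l \right)} = -1$
$D{\left(g \right)} = 30 - 5 g$
$Z{\left(P \right)} = i \sqrt{31}$ ($Z{\left(P \right)} = \sqrt{-1 - 30} = \sqrt{-31} = i \sqrt{31}$)
$\left(Z{\left(-127 \right)} - 16924\right) + D{\left(3 \right)} = \left(i \sqrt{31} - 16924\right) + \left(30 - 15\right) = \left(-16924 + i \sqrt{31}\right) + \left(30 - 15\right) = \left(-16924 + i \sqrt{31}\right) + 15 = -16909 + i \sqrt{31}$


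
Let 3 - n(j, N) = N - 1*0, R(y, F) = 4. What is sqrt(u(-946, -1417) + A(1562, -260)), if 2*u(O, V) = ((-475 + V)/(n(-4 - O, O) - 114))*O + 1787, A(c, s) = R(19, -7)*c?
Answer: sqrt(22905948790)/1670 ≈ 90.627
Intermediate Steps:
n(j, N) = 3 - N (n(j, N) = 3 - (N - 1*0) = 3 - (N + 0) = 3 - N)
A(c, s) = 4*c
u(O, V) = 1787/2 + O*(-475 + V)/(2*(-111 - O)) (u(O, V) = (((-475 + V)/((3 - O) - 114))*O + 1787)/2 = (((-475 + V)/(-111 - O))*O + 1787)/2 = (O*(-475 + V)/(-111 - O) + 1787)/2 = (1787 + O*(-475 + V)/(-111 - O))/2 = 1787/2 + O*(-475 + V)/(2*(-111 - O)))
sqrt(u(-946, -1417) + A(1562, -260)) = sqrt((198357 + 2262*(-946) - 1*(-946)*(-1417))/(2*(111 - 946)) + 4*1562) = sqrt((1/2)*(198357 - 2139852 - 1340482)/(-835) + 6248) = sqrt((1/2)*(-1/835)*(-3281977) + 6248) = sqrt(3281977/1670 + 6248) = sqrt(13716137/1670) = sqrt(22905948790)/1670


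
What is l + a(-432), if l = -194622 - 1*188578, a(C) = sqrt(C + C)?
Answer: -383200 + 12*I*sqrt(6) ≈ -3.832e+5 + 29.394*I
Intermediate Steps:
a(C) = sqrt(2)*sqrt(C) (a(C) = sqrt(2*C) = sqrt(2)*sqrt(C))
l = -383200 (l = -194622 - 188578 = -383200)
l + a(-432) = -383200 + sqrt(2)*sqrt(-432) = -383200 + sqrt(2)*(12*I*sqrt(3)) = -383200 + 12*I*sqrt(6)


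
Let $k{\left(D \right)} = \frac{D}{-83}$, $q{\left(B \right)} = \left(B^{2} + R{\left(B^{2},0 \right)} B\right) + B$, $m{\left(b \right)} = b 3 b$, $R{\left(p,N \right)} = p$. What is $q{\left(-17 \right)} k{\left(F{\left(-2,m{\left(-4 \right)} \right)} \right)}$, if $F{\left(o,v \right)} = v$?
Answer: $\frac{222768}{83} \approx 2684.0$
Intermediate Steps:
$m{\left(b \right)} = 3 b^{2}$ ($m{\left(b \right)} = 3 b b = 3 b^{2}$)
$q{\left(B \right)} = B + B^{2} + B^{3}$ ($q{\left(B \right)} = \left(B^{2} + B^{2} B\right) + B = \left(B^{2} + B^{3}\right) + B = B + B^{2} + B^{3}$)
$k{\left(D \right)} = - \frac{D}{83}$ ($k{\left(D \right)} = D \left(- \frac{1}{83}\right) = - \frac{D}{83}$)
$q{\left(-17 \right)} k{\left(F{\left(-2,m{\left(-4 \right)} \right)} \right)} = - 17 \left(1 - 17 + \left(-17\right)^{2}\right) \left(- \frac{3 \left(-4\right)^{2}}{83}\right) = - 17 \left(1 - 17 + 289\right) \left(- \frac{3 \cdot 16}{83}\right) = \left(-17\right) 273 \left(\left(- \frac{1}{83}\right) 48\right) = \left(-4641\right) \left(- \frac{48}{83}\right) = \frac{222768}{83}$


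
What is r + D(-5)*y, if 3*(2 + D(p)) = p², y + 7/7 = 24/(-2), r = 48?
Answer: -103/3 ≈ -34.333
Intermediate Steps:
y = -13 (y = -1 + 24/(-2) = -1 + 24*(-½) = -1 - 12 = -13)
D(p) = -2 + p²/3
r + D(-5)*y = 48 + (-2 + (⅓)*(-5)²)*(-13) = 48 + (-2 + (⅓)*25)*(-13) = 48 + (-2 + 25/3)*(-13) = 48 + (19/3)*(-13) = 48 - 247/3 = -103/3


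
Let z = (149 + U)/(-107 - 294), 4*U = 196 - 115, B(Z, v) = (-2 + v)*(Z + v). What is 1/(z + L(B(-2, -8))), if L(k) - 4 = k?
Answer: 1604/166139 ≈ 0.0096546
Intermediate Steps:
L(k) = 4 + k
U = 81/4 (U = (196 - 115)/4 = (¼)*81 = 81/4 ≈ 20.250)
z = -677/1604 (z = (149 + 81/4)/(-107 - 294) = (677/4)/(-401) = -1/401*677/4 = -677/1604 ≈ -0.42207)
1/(z + L(B(-2, -8))) = 1/(-677/1604 + (4 + ((-8)² - 2*(-2) - 2*(-8) - 2*(-8)))) = 1/(-677/1604 + (4 + (64 + 4 + 16 + 16))) = 1/(-677/1604 + (4 + 100)) = 1/(-677/1604 + 104) = 1/(166139/1604) = 1604/166139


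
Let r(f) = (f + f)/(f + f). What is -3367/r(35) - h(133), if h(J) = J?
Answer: -3500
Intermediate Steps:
r(f) = 1 (r(f) = (2*f)/((2*f)) = (2*f)*(1/(2*f)) = 1)
-3367/r(35) - h(133) = -3367/1 - 1*133 = -3367*1 - 133 = -3367 - 133 = -3500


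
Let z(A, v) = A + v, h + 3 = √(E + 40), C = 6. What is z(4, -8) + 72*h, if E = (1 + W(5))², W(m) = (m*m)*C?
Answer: -220 + 72*√22841 ≈ 10662.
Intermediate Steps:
W(m) = 6*m² (W(m) = (m*m)*6 = m²*6 = 6*m²)
E = 22801 (E = (1 + 6*5²)² = (1 + 6*25)² = (1 + 150)² = 151² = 22801)
h = -3 + √22841 (h = -3 + √(22801 + 40) = -3 + √22841 ≈ 148.13)
z(4, -8) + 72*h = (4 - 8) + 72*(-3 + √22841) = -4 + (-216 + 72*√22841) = -220 + 72*√22841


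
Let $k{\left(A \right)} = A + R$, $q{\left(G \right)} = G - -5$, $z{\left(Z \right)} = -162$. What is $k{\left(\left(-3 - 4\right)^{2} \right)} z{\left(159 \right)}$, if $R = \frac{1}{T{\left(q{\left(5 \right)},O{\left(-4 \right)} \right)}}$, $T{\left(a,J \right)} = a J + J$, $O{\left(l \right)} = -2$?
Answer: $- \frac{87237}{11} \approx -7930.6$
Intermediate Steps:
$q{\left(G \right)} = 5 + G$ ($q{\left(G \right)} = G + 5 = 5 + G$)
$T{\left(a,J \right)} = J + J a$ ($T{\left(a,J \right)} = J a + J = J + J a$)
$R = - \frac{1}{22}$ ($R = \frac{1}{\left(-2\right) \left(1 + \left(5 + 5\right)\right)} = \frac{1}{\left(-2\right) \left(1 + 10\right)} = \frac{1}{\left(-2\right) 11} = \frac{1}{-22} = - \frac{1}{22} \approx -0.045455$)
$k{\left(A \right)} = - \frac{1}{22} + A$ ($k{\left(A \right)} = A - \frac{1}{22} = - \frac{1}{22} + A$)
$k{\left(\left(-3 - 4\right)^{2} \right)} z{\left(159 \right)} = \left(- \frac{1}{22} + \left(-3 - 4\right)^{2}\right) \left(-162\right) = \left(- \frac{1}{22} + \left(-7\right)^{2}\right) \left(-162\right) = \left(- \frac{1}{22} + 49\right) \left(-162\right) = \frac{1077}{22} \left(-162\right) = - \frac{87237}{11}$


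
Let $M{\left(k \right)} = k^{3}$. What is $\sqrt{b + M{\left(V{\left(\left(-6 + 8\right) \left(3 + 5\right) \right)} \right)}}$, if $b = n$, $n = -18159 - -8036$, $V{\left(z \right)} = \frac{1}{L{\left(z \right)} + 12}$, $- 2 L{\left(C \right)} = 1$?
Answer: $\frac{i \sqrt{2832830259}}{529} \approx 100.61 i$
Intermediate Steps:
$L{\left(C \right)} = - \frac{1}{2}$ ($L{\left(C \right)} = \left(- \frac{1}{2}\right) 1 = - \frac{1}{2}$)
$V{\left(z \right)} = \frac{2}{23}$ ($V{\left(z \right)} = \frac{1}{- \frac{1}{2} + 12} = \frac{1}{\frac{23}{2}} = \frac{2}{23}$)
$n = -10123$ ($n = -18159 + 8036 = -10123$)
$b = -10123$
$\sqrt{b + M{\left(V{\left(\left(-6 + 8\right) \left(3 + 5\right) \right)} \right)}} = \sqrt{-10123 + \left(\frac{2}{23}\right)^{3}} = \sqrt{-10123 + \frac{8}{12167}} = \sqrt{- \frac{123166533}{12167}} = \frac{i \sqrt{2832830259}}{529}$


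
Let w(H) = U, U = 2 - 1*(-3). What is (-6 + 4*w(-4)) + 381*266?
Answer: 101360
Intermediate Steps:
U = 5 (U = 2 + 3 = 5)
w(H) = 5
(-6 + 4*w(-4)) + 381*266 = (-6 + 4*5) + 381*266 = (-6 + 20) + 101346 = 14 + 101346 = 101360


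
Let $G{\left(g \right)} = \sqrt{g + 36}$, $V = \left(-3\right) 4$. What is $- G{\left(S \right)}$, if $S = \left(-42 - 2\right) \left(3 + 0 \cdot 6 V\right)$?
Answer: $- 4 i \sqrt{6} \approx - 9.798 i$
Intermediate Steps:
$V = -12$
$S = -132$ ($S = \left(-42 - 2\right) \left(3 + 0 \cdot 6 \left(-12\right)\right) = - 44 \left(3 + 0 \left(-12\right)\right) = - 44 \left(3 + 0\right) = \left(-44\right) 3 = -132$)
$G{\left(g \right)} = \sqrt{36 + g}$
$- G{\left(S \right)} = - \sqrt{36 - 132} = - \sqrt{-96} = - 4 i \sqrt{6}$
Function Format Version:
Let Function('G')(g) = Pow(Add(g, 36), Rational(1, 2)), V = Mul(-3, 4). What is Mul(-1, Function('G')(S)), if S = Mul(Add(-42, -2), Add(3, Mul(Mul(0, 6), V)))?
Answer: Mul(-4, I, Pow(6, Rational(1, 2))) ≈ Mul(-9.7980, I)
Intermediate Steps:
V = -12
S = -132 (S = Mul(Add(-42, -2), Add(3, Mul(Mul(0, 6), -12))) = Mul(-44, Add(3, Mul(0, -12))) = Mul(-44, Add(3, 0)) = Mul(-44, 3) = -132)
Function('G')(g) = Pow(Add(36, g), Rational(1, 2))
Mul(-1, Function('G')(S)) = Mul(-1, Pow(Add(36, -132), Rational(1, 2))) = Mul(-1, Pow(-96, Rational(1, 2))) = Mul(-1, Mul(4, I, Pow(6, Rational(1, 2)))) = Mul(-4, I, Pow(6, Rational(1, 2)))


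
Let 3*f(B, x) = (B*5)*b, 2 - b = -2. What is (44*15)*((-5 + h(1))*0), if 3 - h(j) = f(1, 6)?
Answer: 0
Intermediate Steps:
b = 4 (b = 2 - 1*(-2) = 2 + 2 = 4)
f(B, x) = 20*B/3 (f(B, x) = ((B*5)*4)/3 = ((5*B)*4)/3 = (20*B)/3 = 20*B/3)
h(j) = -11/3 (h(j) = 3 - 20/3 = -11/3)
(44*15)*((-5 + h(1))*0) = (44*15)*((-5 - 11/3)*0) = 660*(-26/3*0) = 660*0 = 0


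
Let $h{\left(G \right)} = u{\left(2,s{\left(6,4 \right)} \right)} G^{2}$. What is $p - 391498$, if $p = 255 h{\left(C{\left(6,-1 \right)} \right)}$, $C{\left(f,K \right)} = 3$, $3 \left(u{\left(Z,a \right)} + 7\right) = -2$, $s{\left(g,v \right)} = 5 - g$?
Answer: $-409093$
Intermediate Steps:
$u{\left(Z,a \right)} = - \frac{23}{3}$ ($u{\left(Z,a \right)} = -7 + \frac{1}{3} \left(-2\right) = -7 - \frac{2}{3} = - \frac{23}{3}$)
$h{\left(G \right)} = - \frac{23 G^{2}}{3}$
$p = -17595$ ($p = 255 \left(- \frac{23 \cdot 3^{2}}{3}\right) = 255 \left(\left(- \frac{23}{3}\right) 9\right) = 255 \left(-69\right) = -17595$)
$p - 391498 = -17595 - 391498 = -409093$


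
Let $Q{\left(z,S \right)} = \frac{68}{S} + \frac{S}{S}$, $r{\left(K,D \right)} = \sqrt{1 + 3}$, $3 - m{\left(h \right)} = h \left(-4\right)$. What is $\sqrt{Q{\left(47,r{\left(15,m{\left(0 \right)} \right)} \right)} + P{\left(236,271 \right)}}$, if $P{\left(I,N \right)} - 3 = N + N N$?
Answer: $25 \sqrt{118} \approx 271.57$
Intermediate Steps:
$P{\left(I,N \right)} = 3 + N + N^{2}$ ($P{\left(I,N \right)} = 3 + \left(N + N N\right) = 3 + \left(N + N^{2}\right) = 3 + N + N^{2}$)
$m{\left(h \right)} = 3 + 4 h$ ($m{\left(h \right)} = 3 - h \left(-4\right) = 3 - - 4 h = 3 + 4 h$)
$r{\left(K,D \right)} = 2$ ($r{\left(K,D \right)} = \sqrt{4} = 2$)
$Q{\left(z,S \right)} = 1 + \frac{68}{S}$ ($Q{\left(z,S \right)} = \frac{68}{S} + 1 = 1 + \frac{68}{S}$)
$\sqrt{Q{\left(47,r{\left(15,m{\left(0 \right)} \right)} \right)} + P{\left(236,271 \right)}} = \sqrt{\frac{68 + 2}{2} + \left(3 + 271 + 271^{2}\right)} = \sqrt{\frac{1}{2} \cdot 70 + \left(3 + 271 + 73441\right)} = \sqrt{35 + 73715} = \sqrt{73750} = 25 \sqrt{118}$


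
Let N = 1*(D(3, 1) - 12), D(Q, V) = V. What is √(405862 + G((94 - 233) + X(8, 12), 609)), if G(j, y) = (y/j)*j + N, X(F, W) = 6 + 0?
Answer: 2*√101615 ≈ 637.54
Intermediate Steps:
X(F, W) = 6
N = -11 (N = 1*(1 - 12) = 1*(-11) = -11)
G(j, y) = -11 + y (G(j, y) = (y/j)*j - 11 = y - 11 = -11 + y)
√(405862 + G((94 - 233) + X(8, 12), 609)) = √(405862 + (-11 + 609)) = √(405862 + 598) = √406460 = 2*√101615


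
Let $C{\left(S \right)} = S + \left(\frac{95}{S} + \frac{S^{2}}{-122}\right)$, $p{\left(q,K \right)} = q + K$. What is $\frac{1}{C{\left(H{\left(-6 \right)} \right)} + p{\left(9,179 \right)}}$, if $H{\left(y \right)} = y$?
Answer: $\frac{366}{60709} \approx 0.0060288$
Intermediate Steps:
$p{\left(q,K \right)} = K + q$
$C{\left(S \right)} = S + \frac{95}{S} - \frac{S^{2}}{122}$ ($C{\left(S \right)} = S + \left(\frac{95}{S} + S^{2} \left(- \frac{1}{122}\right)\right) = S - \left(- \frac{95}{S} + \frac{S^{2}}{122}\right) = S + \frac{95}{S} - \frac{S^{2}}{122}$)
$\frac{1}{C{\left(H{\left(-6 \right)} \right)} + p{\left(9,179 \right)}} = \frac{1}{\left(-6 + \frac{95}{-6} - \frac{\left(-6\right)^{2}}{122}\right) + \left(179 + 9\right)} = \frac{1}{\left(-6 + 95 \left(- \frac{1}{6}\right) - \frac{18}{61}\right) + 188} = \frac{1}{\left(-6 - \frac{95}{6} - \frac{18}{61}\right) + 188} = \frac{1}{- \frac{8099}{366} + 188} = \frac{1}{\frac{60709}{366}} = \frac{366}{60709}$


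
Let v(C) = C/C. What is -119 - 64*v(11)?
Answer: -183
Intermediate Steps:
v(C) = 1
-119 - 64*v(11) = -119 - 64*1 = -119 - 64 = -183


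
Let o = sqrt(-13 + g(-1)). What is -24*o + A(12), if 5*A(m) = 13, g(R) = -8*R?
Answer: 13/5 - 24*I*sqrt(5) ≈ 2.6 - 53.666*I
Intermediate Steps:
A(m) = 13/5 (A(m) = (1/5)*13 = 13/5)
o = I*sqrt(5) (o = sqrt(-13 - 8*(-1)) = sqrt(-13 + 8) = sqrt(-5) = I*sqrt(5) ≈ 2.2361*I)
-24*o + A(12) = -24*I*sqrt(5) + 13/5 = 13/5 - 24*I*sqrt(5)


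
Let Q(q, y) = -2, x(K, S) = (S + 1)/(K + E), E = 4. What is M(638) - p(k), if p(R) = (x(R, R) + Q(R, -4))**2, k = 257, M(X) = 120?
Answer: 900536/7569 ≈ 118.98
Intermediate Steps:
x(K, S) = (1 + S)/(4 + K) (x(K, S) = (S + 1)/(K + 4) = (1 + S)/(4 + K))
p(R) = (-2 + (1 + R)/(4 + R))**2 (p(R) = ((1 + R)/(4 + R) - 2)**2 = (-2 + (1 + R)/(4 + R))**2)
M(638) - p(k) = 120 - (7 + 257)**2/(4 + 257)**2 = 120 - 264**2/261**2 = 120 - 69696/68121 = 120 - 1*7744/7569 = 120 - 7744/7569 = 900536/7569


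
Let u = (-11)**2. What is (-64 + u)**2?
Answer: 3249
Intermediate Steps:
u = 121
(-64 + u)**2 = (-64 + 121)**2 = 57**2 = 3249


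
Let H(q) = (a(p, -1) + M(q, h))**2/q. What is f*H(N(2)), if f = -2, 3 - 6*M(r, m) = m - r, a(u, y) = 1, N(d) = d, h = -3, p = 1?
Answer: -49/9 ≈ -5.4444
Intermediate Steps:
M(r, m) = 1/2 - m/6 + r/6 (M(r, m) = 1/2 - (m - r)/6 = 1/2 + (-m/6 + r/6) = 1/2 - m/6 + r/6)
H(q) = (2 + q/6)**2/q (H(q) = (1 + (1/2 - 1/6*(-3) + q/6))**2/q = (1 + (1/2 + 1/2 + q/6))**2/q = (1 + (1 + q/6))**2/q = (2 + q/6)**2/q)
f*H(N(2)) = -(12 + 2)**2/(18*2) = -14**2/(18*2) = -196/(18*2) = -2*49/18 = -49/9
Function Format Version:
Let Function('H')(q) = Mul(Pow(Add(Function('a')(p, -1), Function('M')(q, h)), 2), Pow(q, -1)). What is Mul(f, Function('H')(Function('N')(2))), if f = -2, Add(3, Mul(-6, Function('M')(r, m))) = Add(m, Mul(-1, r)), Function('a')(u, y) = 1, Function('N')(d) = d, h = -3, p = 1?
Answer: Rational(-49, 9) ≈ -5.4444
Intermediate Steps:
Function('M')(r, m) = Add(Rational(1, 2), Mul(Rational(-1, 6), m), Mul(Rational(1, 6), r)) (Function('M')(r, m) = Add(Rational(1, 2), Mul(Rational(-1, 6), Add(m, Mul(-1, r)))) = Add(Rational(1, 2), Add(Mul(Rational(-1, 6), m), Mul(Rational(1, 6), r))) = Add(Rational(1, 2), Mul(Rational(-1, 6), m), Mul(Rational(1, 6), r)))
Function('H')(q) = Mul(Pow(q, -1), Pow(Add(2, Mul(Rational(1, 6), q)), 2)) (Function('H')(q) = Mul(Pow(Add(1, Add(Rational(1, 2), Mul(Rational(-1, 6), -3), Mul(Rational(1, 6), q))), 2), Pow(q, -1)) = Mul(Pow(Add(1, Add(Rational(1, 2), Rational(1, 2), Mul(Rational(1, 6), q))), 2), Pow(q, -1)) = Mul(Pow(Add(1, Add(1, Mul(Rational(1, 6), q))), 2), Pow(q, -1)) = Mul(Pow(Add(2, Mul(Rational(1, 6), q)), 2), Pow(q, -1)) = Mul(Pow(q, -1), Pow(Add(2, Mul(Rational(1, 6), q)), 2)))
Mul(f, Function('H')(Function('N')(2))) = Mul(-2, Mul(Rational(1, 36), Pow(2, -1), Pow(Add(12, 2), 2))) = Mul(-2, Mul(Rational(1, 36), Rational(1, 2), Pow(14, 2))) = Mul(-2, Mul(Rational(1, 36), Rational(1, 2), 196)) = Mul(-2, Rational(49, 18)) = Rational(-49, 9)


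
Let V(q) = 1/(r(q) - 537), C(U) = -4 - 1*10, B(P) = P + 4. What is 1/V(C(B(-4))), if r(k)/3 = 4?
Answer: -525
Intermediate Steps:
r(k) = 12 (r(k) = 3*4 = 12)
B(P) = 4 + P
C(U) = -14 (C(U) = -4 - 10 = -14)
V(q) = -1/525 (V(q) = 1/(12 - 537) = 1/(-525) = -1/525)
1/V(C(B(-4))) = 1/(-1/525) = -525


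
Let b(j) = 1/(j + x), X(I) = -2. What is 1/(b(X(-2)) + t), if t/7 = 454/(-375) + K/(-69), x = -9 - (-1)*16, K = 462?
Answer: -8625/475619 ≈ -0.018134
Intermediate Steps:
x = 7 (x = -9 - 1*(-16) = -9 + 16 = 7)
b(j) = 1/(7 + j) (b(j) = 1/(j + 7) = 1/(7 + j))
t = -477344/8625 (t = 7*(454/(-375) + 462/(-69)) = 7*(454*(-1/375) + 462*(-1/69)) = 7*(-454/375 - 154/23) = 7*(-68192/8625) = -477344/8625 ≈ -55.344)
1/(b(X(-2)) + t) = 1/(1/(7 - 2) - 477344/8625) = 1/(1/5 - 477344/8625) = 1/(⅕ - 477344/8625) = 1/(-475619/8625) = -8625/475619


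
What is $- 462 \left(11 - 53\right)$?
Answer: $19404$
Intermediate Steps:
$- 462 \left(11 - 53\right) = \left(-462\right) \left(-42\right) = 19404$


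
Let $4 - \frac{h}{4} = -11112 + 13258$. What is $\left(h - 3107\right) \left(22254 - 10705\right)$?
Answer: $-134834575$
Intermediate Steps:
$h = -8568$ ($h = 16 - 4 \left(-11112 + 13258\right) = 16 - 8584 = -8568$)
$\left(h - 3107\right) \left(22254 - 10705\right) = \left(-8568 - 3107\right) \left(22254 - 10705\right) = \left(-11675\right) 11549 = -134834575$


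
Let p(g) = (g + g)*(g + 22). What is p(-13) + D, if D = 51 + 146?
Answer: -37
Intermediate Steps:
D = 197
p(g) = 2*g*(22 + g) (p(g) = (2*g)*(22 + g) = 2*g*(22 + g))
p(-13) + D = 2*(-13)*(22 - 13) + 197 = 2*(-13)*9 + 197 = -234 + 197 = -37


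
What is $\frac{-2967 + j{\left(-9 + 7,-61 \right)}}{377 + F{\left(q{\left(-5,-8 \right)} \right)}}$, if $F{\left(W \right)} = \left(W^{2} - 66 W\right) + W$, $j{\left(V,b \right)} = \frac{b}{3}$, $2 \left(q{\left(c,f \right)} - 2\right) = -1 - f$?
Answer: $- \frac{35848}{597} \approx -60.047$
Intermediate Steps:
$q{\left(c,f \right)} = \frac{3}{2} - \frac{f}{2}$ ($q{\left(c,f \right)} = 2 + \frac{-1 - f}{2} = 2 - \left(\frac{1}{2} + \frac{f}{2}\right) = \frac{3}{2} - \frac{f}{2}$)
$j{\left(V,b \right)} = \frac{b}{3}$ ($j{\left(V,b \right)} = b \frac{1}{3} = \frac{b}{3}$)
$F{\left(W \right)} = W^{2} - 65 W$
$\frac{-2967 + j{\left(-9 + 7,-61 \right)}}{377 + F{\left(q{\left(-5,-8 \right)} \right)}} = \frac{-2967 + \frac{1}{3} \left(-61\right)}{377 + \left(\frac{3}{2} - -4\right) \left(-65 + \left(\frac{3}{2} - -4\right)\right)} = \frac{-2967 - \frac{61}{3}}{377 + \left(\frac{3}{2} + 4\right) \left(-65 + \left(\frac{3}{2} + 4\right)\right)} = - \frac{8962}{3 \left(377 + \frac{11 \left(-65 + \frac{11}{2}\right)}{2}\right)} = - \frac{8962}{3 \left(377 + \frac{11}{2} \left(- \frac{119}{2}\right)\right)} = - \frac{8962}{3 \left(377 - \frac{1309}{4}\right)} = - \frac{8962}{3 \cdot \frac{199}{4}} = \left(- \frac{8962}{3}\right) \frac{4}{199} = - \frac{35848}{597}$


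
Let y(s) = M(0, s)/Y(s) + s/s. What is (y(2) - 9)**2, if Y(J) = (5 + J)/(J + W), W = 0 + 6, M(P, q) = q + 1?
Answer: 1024/49 ≈ 20.898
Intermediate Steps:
M(P, q) = 1 + q
W = 6
Y(J) = (5 + J)/(6 + J) (Y(J) = (5 + J)/(J + 6) = (5 + J)/(6 + J))
y(s) = 1 + (1 + s)*(6 + s)/(5 + s) (y(s) = (1 + s)/(((5 + s)/(6 + s))) + s/s = (1 + s)*((6 + s)/(5 + s)) + 1 = (1 + s)*(6 + s)/(5 + s) + 1 = 1 + (1 + s)*(6 + s)/(5 + s))
(y(2) - 9)**2 = ((11 + 2**2 + 8*2)/(5 + 2) - 9)**2 = ((11 + 4 + 16)/7 - 9)**2 = ((1/7)*31 - 9)**2 = (31/7 - 9)**2 = (-32/7)**2 = 1024/49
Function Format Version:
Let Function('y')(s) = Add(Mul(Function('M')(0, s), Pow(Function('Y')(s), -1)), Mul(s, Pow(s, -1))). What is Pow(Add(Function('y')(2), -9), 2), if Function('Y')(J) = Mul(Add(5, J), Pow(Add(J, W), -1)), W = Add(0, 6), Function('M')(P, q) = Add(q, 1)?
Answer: Rational(1024, 49) ≈ 20.898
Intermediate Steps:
Function('M')(P, q) = Add(1, q)
W = 6
Function('Y')(J) = Mul(Pow(Add(6, J), -1), Add(5, J)) (Function('Y')(J) = Mul(Add(5, J), Pow(Add(J, 6), -1)) = Mul(Add(5, J), Pow(Add(6, J), -1)) = Mul(Pow(Add(6, J), -1), Add(5, J)))
Function('y')(s) = Add(1, Mul(Pow(Add(5, s), -1), Add(1, s), Add(6, s))) (Function('y')(s) = Add(Mul(Add(1, s), Pow(Mul(Pow(Add(6, s), -1), Add(5, s)), -1)), Mul(s, Pow(s, -1))) = Add(Mul(Add(1, s), Mul(Pow(Add(5, s), -1), Add(6, s))), 1) = Add(Mul(Pow(Add(5, s), -1), Add(1, s), Add(6, s)), 1) = Add(1, Mul(Pow(Add(5, s), -1), Add(1, s), Add(6, s))))
Pow(Add(Function('y')(2), -9), 2) = Pow(Add(Mul(Pow(Add(5, 2), -1), Add(11, Pow(2, 2), Mul(8, 2))), -9), 2) = Pow(Add(Mul(Pow(7, -1), Add(11, 4, 16)), -9), 2) = Pow(Add(Mul(Rational(1, 7), 31), -9), 2) = Pow(Add(Rational(31, 7), -9), 2) = Pow(Rational(-32, 7), 2) = Rational(1024, 49)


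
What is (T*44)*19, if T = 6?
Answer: 5016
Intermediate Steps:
(T*44)*19 = (6*44)*19 = 264*19 = 5016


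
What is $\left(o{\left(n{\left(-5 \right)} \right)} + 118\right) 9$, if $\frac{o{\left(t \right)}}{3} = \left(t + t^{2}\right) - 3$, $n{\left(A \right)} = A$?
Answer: $1521$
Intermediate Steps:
$o{\left(t \right)} = -9 + 3 t + 3 t^{2}$ ($o{\left(t \right)} = 3 \left(\left(t + t^{2}\right) - 3\right) = 3 \left(-3 + t + t^{2}\right) = -9 + 3 t + 3 t^{2}$)
$\left(o{\left(n{\left(-5 \right)} \right)} + 118\right) 9 = \left(\left(-9 + 3 \left(-5\right) + 3 \left(-5\right)^{2}\right) + 118\right) 9 = \left(\left(-9 - 15 + 3 \cdot 25\right) + 118\right) 9 = \left(\left(-9 - 15 + 75\right) + 118\right) 9 = \left(51 + 118\right) 9 = 169 \cdot 9 = 1521$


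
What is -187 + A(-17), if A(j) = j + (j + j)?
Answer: -238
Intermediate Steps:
A(j) = 3*j (A(j) = j + 2*j = 3*j)
-187 + A(-17) = -187 + 3*(-17) = -187 - 51 = -238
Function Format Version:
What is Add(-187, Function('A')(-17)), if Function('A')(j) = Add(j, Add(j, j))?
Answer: -238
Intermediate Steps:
Function('A')(j) = Mul(3, j) (Function('A')(j) = Add(j, Mul(2, j)) = Mul(3, j))
Add(-187, Function('A')(-17)) = Add(-187, Mul(3, -17)) = Add(-187, -51) = -238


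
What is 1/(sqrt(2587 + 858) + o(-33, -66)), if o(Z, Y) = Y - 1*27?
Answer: -93/5204 - sqrt(3445)/5204 ≈ -0.029150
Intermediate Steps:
o(Z, Y) = -27 + Y (o(Z, Y) = Y - 27 = -27 + Y)
1/(sqrt(2587 + 858) + o(-33, -66)) = 1/(sqrt(2587 + 858) + (-27 - 66)) = 1/(sqrt(3445) - 93) = 1/(-93 + sqrt(3445))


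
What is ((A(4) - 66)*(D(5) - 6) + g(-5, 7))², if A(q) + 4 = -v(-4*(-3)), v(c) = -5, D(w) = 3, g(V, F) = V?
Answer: 36100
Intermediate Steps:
A(q) = 1 (A(q) = -4 - 1*(-5) = -4 + 5 = 1)
((A(4) - 66)*(D(5) - 6) + g(-5, 7))² = ((1 - 66)*(3 - 6) - 5)² = (-65*(-3) - 5)² = (195 - 5)² = 190² = 36100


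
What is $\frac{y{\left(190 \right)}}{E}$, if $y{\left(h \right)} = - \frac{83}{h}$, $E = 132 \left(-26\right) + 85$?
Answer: $\frac{83}{635930} \approx 0.00013052$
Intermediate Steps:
$E = -3347$ ($E = -3432 + 85 = -3347$)
$\frac{y{\left(190 \right)}}{E} = \frac{\left(-83\right) \frac{1}{190}}{-3347} = \left(-83\right) \frac{1}{190} \left(- \frac{1}{3347}\right) = \left(- \frac{83}{190}\right) \left(- \frac{1}{3347}\right) = \frac{83}{635930}$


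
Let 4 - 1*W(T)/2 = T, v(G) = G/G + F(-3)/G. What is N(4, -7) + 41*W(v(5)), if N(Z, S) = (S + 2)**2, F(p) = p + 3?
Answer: 271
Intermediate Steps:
F(p) = 3 + p
N(Z, S) = (2 + S)**2
v(G) = 1 (v(G) = G/G + (3 - 3)/G = 1 + 0/G = 1 + 0 = 1)
W(T) = 8 - 2*T
N(4, -7) + 41*W(v(5)) = (2 - 7)**2 + 41*(8 - 2*1) = (-5)**2 + 41*(8 - 2) = 25 + 41*6 = 25 + 246 = 271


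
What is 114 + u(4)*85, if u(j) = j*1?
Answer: 454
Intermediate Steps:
u(j) = j
114 + u(4)*85 = 114 + 4*85 = 114 + 340 = 454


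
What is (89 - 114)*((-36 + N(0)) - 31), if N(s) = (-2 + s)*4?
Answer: 1875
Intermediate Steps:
N(s) = -8 + 4*s
(89 - 114)*((-36 + N(0)) - 31) = (89 - 114)*((-36 + (-8 + 4*0)) - 31) = -25*((-36 + (-8 + 0)) - 31) = -25*((-36 - 8) - 31) = -25*(-44 - 31) = -25*(-75) = 1875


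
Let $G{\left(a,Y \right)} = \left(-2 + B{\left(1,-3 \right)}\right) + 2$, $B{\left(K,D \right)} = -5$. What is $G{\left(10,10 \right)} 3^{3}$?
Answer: $-135$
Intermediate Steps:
$G{\left(a,Y \right)} = -5$ ($G{\left(a,Y \right)} = \left(-2 - 5\right) + 2 = -7 + 2 = -5$)
$G{\left(10,10 \right)} 3^{3} = - 5 \cdot 3^{3} = \left(-5\right) 27 = -135$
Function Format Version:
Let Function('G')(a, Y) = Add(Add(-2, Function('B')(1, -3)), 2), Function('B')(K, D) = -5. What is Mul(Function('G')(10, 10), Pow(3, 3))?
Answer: -135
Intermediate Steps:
Function('G')(a, Y) = -5 (Function('G')(a, Y) = Add(Add(-2, -5), 2) = Add(-7, 2) = -5)
Mul(Function('G')(10, 10), Pow(3, 3)) = Mul(-5, Pow(3, 3)) = Mul(-5, 27) = -135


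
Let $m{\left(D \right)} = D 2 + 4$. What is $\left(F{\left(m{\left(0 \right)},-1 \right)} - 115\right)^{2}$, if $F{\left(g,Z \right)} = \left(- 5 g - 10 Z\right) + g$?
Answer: $14641$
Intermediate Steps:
$m{\left(D \right)} = 4 + 2 D$ ($m{\left(D \right)} = 2 D + 4 = 4 + 2 D$)
$F{\left(g,Z \right)} = - 10 Z - 4 g$ ($F{\left(g,Z \right)} = \left(- 10 Z - 5 g\right) + g = - 10 Z - 4 g$)
$\left(F{\left(m{\left(0 \right)},-1 \right)} - 115\right)^{2} = \left(\left(\left(-10\right) \left(-1\right) - 4 \left(4 + 2 \cdot 0\right)\right) - 115\right)^{2} = \left(\left(10 - 4 \left(4 + 0\right)\right) - 115\right)^{2} = \left(\left(10 - 16\right) - 115\right)^{2} = \left(-6 - 115\right)^{2} = \left(-121\right)^{2} = 14641$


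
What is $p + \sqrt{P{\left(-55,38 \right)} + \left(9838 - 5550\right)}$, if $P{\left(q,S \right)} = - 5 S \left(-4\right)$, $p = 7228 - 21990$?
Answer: $-14762 + 2 \sqrt{1262} \approx -14691.0$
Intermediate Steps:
$p = -14762$
$P{\left(q,S \right)} = 20 S$
$p + \sqrt{P{\left(-55,38 \right)} + \left(9838 - 5550\right)} = -14762 + \sqrt{20 \cdot 38 + \left(9838 - 5550\right)} = -14762 + \sqrt{760 + \left(9838 - 5550\right)} = -14762 + \sqrt{760 + 4288} = -14762 + \sqrt{5048} = -14762 + 2 \sqrt{1262}$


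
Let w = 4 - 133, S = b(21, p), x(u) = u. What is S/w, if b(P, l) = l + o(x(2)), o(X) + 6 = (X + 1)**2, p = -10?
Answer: 7/129 ≈ 0.054264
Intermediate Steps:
o(X) = -6 + (1 + X)**2 (o(X) = -6 + (X + 1)**2 = -6 + (1 + X)**2)
b(P, l) = 3 + l (b(P, l) = l + (-6 + (1 + 2)**2) = l + (-6 + 3**2) = l + (-6 + 9) = l + 3 = 3 + l)
S = -7 (S = 3 - 10 = -7)
w = -129
S/w = -7/(-129) = -7*(-1/129) = 7/129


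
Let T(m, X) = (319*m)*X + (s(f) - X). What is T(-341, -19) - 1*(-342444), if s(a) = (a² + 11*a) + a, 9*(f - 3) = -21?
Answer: 21683452/9 ≈ 2.4093e+6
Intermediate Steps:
f = ⅔ (f = 3 + (⅑)*(-21) = 3 - 7/3 = ⅔ ≈ 0.66667)
s(a) = a² + 12*a
T(m, X) = 76/9 - X + 319*X*m (T(m, X) = (319*m)*X + (2*(12 + ⅔)/3 - X) = 319*X*m + ((⅔)*(38/3) - X) = 319*X*m + (76/9 - X) = 76/9 - X + 319*X*m)
T(-341, -19) - 1*(-342444) = (76/9 - 1*(-19) + 319*(-19)*(-341)) - 1*(-342444) = (76/9 + 19 + 2066801) + 342444 = 18601456/9 + 342444 = 21683452/9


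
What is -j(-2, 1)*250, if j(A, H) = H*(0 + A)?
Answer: 500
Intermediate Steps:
j(A, H) = A*H (j(A, H) = H*A = A*H)
-j(-2, 1)*250 = -(-2*1)*250 = -(-2)*250 = -1*(-500) = 500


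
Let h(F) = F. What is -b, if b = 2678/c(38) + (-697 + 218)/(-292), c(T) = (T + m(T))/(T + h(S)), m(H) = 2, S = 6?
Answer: -4303263/1460 ≈ -2947.4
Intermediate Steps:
c(T) = (2 + T)/(6 + T) (c(T) = (T + 2)/(T + 6) = (2 + T)/(6 + T))
b = 4303263/1460 (b = 2678/(((2 + 38)/(6 + 38))) + (-697 + 218)/(-292) = 2678/((40/44)) - 479*(-1/292) = 2678/(((1/44)*40)) + 479/292 = 2678/(10/11) + 479/292 = 2678*(11/10) + 479/292 = 14729/5 + 479/292 = 4303263/1460 ≈ 2947.4)
-b = -1*4303263/1460 = -4303263/1460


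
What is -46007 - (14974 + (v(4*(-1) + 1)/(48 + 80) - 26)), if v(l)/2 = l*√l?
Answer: -60955 + 3*I*√3/64 ≈ -60955.0 + 0.08119*I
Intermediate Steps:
v(l) = 2*l^(3/2) (v(l) = 2*(l*√l) = 2*l^(3/2))
-46007 - (14974 + (v(4*(-1) + 1)/(48 + 80) - 26)) = -46007 - (14974 + ((2*(4*(-1) + 1)^(3/2))/(48 + 80) - 26)) = -46007 - (14974 + ((2*(-4 + 1)^(3/2))/128 - 26)) = -46007 - (14974 + ((2*(-3)^(3/2))/128 - 26)) = -46007 - (14974 + ((2*(-3*I*√3))/128 - 26)) = -46007 - (14974 + ((-6*I*√3)/128 - 26)) = -46007 - (14974 + (-3*I*√3/64 - 26)) = -46007 - (14974 + (-26 - 3*I*√3/64)) = -46007 - (14948 - 3*I*√3/64) = -46007 + (-14948 + 3*I*√3/64) = -60955 + 3*I*√3/64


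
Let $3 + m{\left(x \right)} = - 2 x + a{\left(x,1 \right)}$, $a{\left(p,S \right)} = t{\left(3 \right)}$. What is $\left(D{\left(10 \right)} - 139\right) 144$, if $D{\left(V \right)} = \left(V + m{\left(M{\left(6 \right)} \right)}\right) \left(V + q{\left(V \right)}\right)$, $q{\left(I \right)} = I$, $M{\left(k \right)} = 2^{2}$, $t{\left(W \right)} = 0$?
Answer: $-22896$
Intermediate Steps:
$a{\left(p,S \right)} = 0$
$M{\left(k \right)} = 4$
$m{\left(x \right)} = -3 - 2 x$ ($m{\left(x \right)} = -3 + \left(- 2 x + 0\right) = -3 - 2 x$)
$D{\left(V \right)} = 2 V \left(-11 + V\right)$ ($D{\left(V \right)} = \left(V - 11\right) \left(V + V\right) = \left(V - 11\right) 2 V = \left(-11 + V\right) 2 V = 2 V \left(-11 + V\right)$)
$\left(D{\left(10 \right)} - 139\right) 144 = \left(2 \cdot 10 \left(-11 + 10\right) - 139\right) 144 = \left(2 \cdot 10 \left(-1\right) - 139\right) 144 = \left(-20 - 139\right) 144 = \left(-159\right) 144 = -22896$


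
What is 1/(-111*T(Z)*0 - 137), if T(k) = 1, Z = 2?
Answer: -1/137 ≈ -0.0072993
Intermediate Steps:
1/(-111*T(Z)*0 - 137) = 1/(-111*0 - 137) = 1/(0 - 137) = 1/(-137) = -1/137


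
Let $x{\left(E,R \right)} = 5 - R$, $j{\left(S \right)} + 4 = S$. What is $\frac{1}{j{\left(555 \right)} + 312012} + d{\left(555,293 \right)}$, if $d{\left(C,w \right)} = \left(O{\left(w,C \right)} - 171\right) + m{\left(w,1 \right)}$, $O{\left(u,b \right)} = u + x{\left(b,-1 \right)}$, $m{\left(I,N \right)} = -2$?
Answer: $\frac{39382939}{312563} \approx 126.0$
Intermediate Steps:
$j{\left(S \right)} = -4 + S$
$O{\left(u,b \right)} = 6 + u$ ($O{\left(u,b \right)} = u + \left(5 - -1\right) = u + \left(5 + 1\right) = u + 6 = 6 + u$)
$d{\left(C,w \right)} = -167 + w$ ($d{\left(C,w \right)} = \left(\left(6 + w\right) - 171\right) - 2 = \left(-165 + w\right) - 2 = -167 + w$)
$\frac{1}{j{\left(555 \right)} + 312012} + d{\left(555,293 \right)} = \frac{1}{\left(-4 + 555\right) + 312012} + \left(-167 + 293\right) = \frac{1}{551 + 312012} + 126 = \frac{1}{312563} + 126 = \frac{39382939}{312563}$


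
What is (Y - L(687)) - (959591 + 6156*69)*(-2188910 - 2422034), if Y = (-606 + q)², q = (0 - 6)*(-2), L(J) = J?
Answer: 6383183733269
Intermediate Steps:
q = 12 (q = -6*(-2) = 12)
Y = 352836 (Y = (-606 + 12)² = (-594)² = 352836)
(Y - L(687)) - (959591 + 6156*69)*(-2188910 - 2422034) = (352836 - 1*687) - (959591 + 6156*69)*(-2188910 - 2422034) = (352836 - 687) - (959591 + 424764)*(-4610944) = 352149 - 1384355*(-4610944) = 352149 - 1*(-6383183381120) = 352149 + 6383183381120 = 6383183733269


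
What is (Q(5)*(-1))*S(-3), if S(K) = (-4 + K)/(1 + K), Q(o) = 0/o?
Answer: 0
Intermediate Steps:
Q(o) = 0
S(K) = (-4 + K)/(1 + K)
(Q(5)*(-1))*S(-3) = (0*(-1))*((-4 - 3)/(1 - 3)) = 0*(-7/(-2)) = 0*(-½*(-7)) = 0*(7/2) = 0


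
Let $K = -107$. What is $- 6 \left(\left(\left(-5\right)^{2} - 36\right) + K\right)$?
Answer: $708$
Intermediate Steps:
$- 6 \left(\left(\left(-5\right)^{2} - 36\right) + K\right) = - 6 \left(\left(\left(-5\right)^{2} - 36\right) - 107\right) = - 6 \left(\left(25 - 36\right) - 107\right) = - 6 \left(-11 - 107\right) = \left(-6\right) \left(-118\right) = 708$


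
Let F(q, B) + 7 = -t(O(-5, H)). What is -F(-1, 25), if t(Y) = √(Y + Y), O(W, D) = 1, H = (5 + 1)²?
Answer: 7 + √2 ≈ 8.4142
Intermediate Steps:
H = 36 (H = 6² = 36)
t(Y) = √2*√Y (t(Y) = √(2*Y) = √2*√Y)
F(q, B) = -7 - √2 (F(q, B) = -7 - √2*√1 = -7 - √2)
-F(-1, 25) = -(-7 - √2) = 7 + √2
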